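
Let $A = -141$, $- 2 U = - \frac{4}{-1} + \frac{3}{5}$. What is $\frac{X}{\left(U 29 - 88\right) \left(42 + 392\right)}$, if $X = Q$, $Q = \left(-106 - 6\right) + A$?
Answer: $\frac{1265}{335699} \approx 0.0037683$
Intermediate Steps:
$U = - \frac{23}{10}$ ($U = - \frac{- \frac{4}{-1} + \frac{3}{5}}{2} = - \frac{\left(-4\right) \left(-1\right) + 3 \cdot \frac{1}{5}}{2} = - \frac{4 + \frac{3}{5}}{2} = \left(- \frac{1}{2}\right) \frac{23}{5} = - \frac{23}{10} \approx -2.3$)
$Q = -253$ ($Q = \left(-106 - 6\right) - 141 = -112 - 141 = -253$)
$X = -253$
$\frac{X}{\left(U 29 - 88\right) \left(42 + 392\right)} = - \frac{253}{\left(\left(- \frac{23}{10}\right) 29 - 88\right) \left(42 + 392\right)} = - \frac{253}{\left(- \frac{667}{10} - 88\right) 434} = - \frac{253}{\left(- \frac{1547}{10}\right) 434} = - \frac{253}{- \frac{335699}{5}} = \left(-253\right) \left(- \frac{5}{335699}\right) = \frac{1265}{335699}$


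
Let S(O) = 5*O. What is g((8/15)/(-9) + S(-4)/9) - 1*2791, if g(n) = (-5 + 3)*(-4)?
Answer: -2783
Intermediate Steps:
g(n) = 8 (g(n) = -2*(-4) = 8)
g((8/15)/(-9) + S(-4)/9) - 1*2791 = 8 - 1*2791 = 8 - 2791 = -2783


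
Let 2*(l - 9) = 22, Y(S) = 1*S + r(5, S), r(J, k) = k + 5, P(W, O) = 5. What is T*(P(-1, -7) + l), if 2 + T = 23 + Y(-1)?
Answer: 600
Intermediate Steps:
r(J, k) = 5 + k
Y(S) = 5 + 2*S (Y(S) = 1*S + (5 + S) = S + (5 + S) = 5 + 2*S)
l = 20 (l = 9 + (1/2)*22 = 9 + 11 = 20)
T = 24 (T = -2 + (23 + (5 + 2*(-1))) = -2 + (23 + (5 - 2)) = -2 + (23 + 3) = -2 + 26 = 24)
T*(P(-1, -7) + l) = 24*(5 + 20) = 24*25 = 600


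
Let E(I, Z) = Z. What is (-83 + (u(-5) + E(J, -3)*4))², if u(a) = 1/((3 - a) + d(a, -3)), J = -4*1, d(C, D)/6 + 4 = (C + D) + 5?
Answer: 10439361/1156 ≈ 9030.6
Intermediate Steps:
d(C, D) = 6 + 6*C + 6*D (d(C, D) = -24 + 6*((C + D) + 5) = -24 + 6*(5 + C + D) = -24 + (30 + 6*C + 6*D) = 6 + 6*C + 6*D)
J = -4
u(a) = 1/(-9 + 5*a) (u(a) = 1/((3 - a) + (6 + 6*a + 6*(-3))) = 1/((3 - a) + (6 + 6*a - 18)) = 1/((3 - a) + (-12 + 6*a)) = 1/(-9 + 5*a))
(-83 + (u(-5) + E(J, -3)*4))² = (-83 + (1/(-9 + 5*(-5)) - 3*4))² = (-83 + (1/(-9 - 25) - 12))² = (-83 + (1/(-34) - 12))² = (-83 + (-1/34 - 12))² = (-83 - 409/34)² = (-3231/34)² = 10439361/1156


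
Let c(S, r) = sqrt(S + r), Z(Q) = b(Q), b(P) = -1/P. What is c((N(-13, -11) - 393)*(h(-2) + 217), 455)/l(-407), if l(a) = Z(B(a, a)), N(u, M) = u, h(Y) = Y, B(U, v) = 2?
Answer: -2*I*sqrt(86835) ≈ -589.36*I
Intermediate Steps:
Z(Q) = -1/Q
l(a) = -1/2
c((N(-13, -11) - 393)*(h(-2) + 217), 455)/l(-407) = sqrt((-13 - 393)*(-2 + 217) + 455)/(-1/2) = sqrt(-406*215 + 455)*(-2) = sqrt(-87290 + 455)*(-2) = sqrt(-86835)*(-2) = (I*sqrt(86835))*(-2) = -2*I*sqrt(86835)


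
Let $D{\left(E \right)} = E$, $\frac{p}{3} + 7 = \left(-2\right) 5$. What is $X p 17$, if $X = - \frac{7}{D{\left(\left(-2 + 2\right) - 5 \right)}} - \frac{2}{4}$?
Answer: $- \frac{7803}{10} \approx -780.3$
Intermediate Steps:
$p = -51$ ($p = -21 + 3 \left(\left(-2\right) 5\right) = -21 + 3 \left(-10\right) = -21 - 30 = -51$)
$X = \frac{9}{10}$ ($X = - \frac{7}{\left(-2 + 2\right) - 5} - \frac{2}{4} = - \frac{7}{0 - 5} - \frac{1}{2} = - \frac{7}{-5} - \frac{1}{2} = \left(-7\right) \left(- \frac{1}{5}\right) - \frac{1}{2} = \frac{7}{5} - \frac{1}{2} = \frac{9}{10} \approx 0.9$)
$X p 17 = \frac{9 \left(\left(-51\right) 17\right)}{10} = \frac{9}{10} \left(-867\right) = - \frac{7803}{10}$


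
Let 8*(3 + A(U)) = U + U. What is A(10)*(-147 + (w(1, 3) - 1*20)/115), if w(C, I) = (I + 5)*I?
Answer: 16901/230 ≈ 73.483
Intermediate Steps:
w(C, I) = I*(5 + I) (w(C, I) = (5 + I)*I = I*(5 + I))
A(U) = -3 + U/4 (A(U) = -3 + (U + U)/8 = -3 + (2*U)/8 = -3 + U/4)
A(10)*(-147 + (w(1, 3) - 1*20)/115) = (-3 + (¼)*10)*(-147 + (3*(5 + 3) - 1*20)/115) = (-3 + 5/2)*(-147 + (3*8 - 20)*(1/115)) = -(-147 + (24 - 20)*(1/115))/2 = -(-147 + 4*(1/115))/2 = -(-147 + 4/115)/2 = -½*(-16901/115) = 16901/230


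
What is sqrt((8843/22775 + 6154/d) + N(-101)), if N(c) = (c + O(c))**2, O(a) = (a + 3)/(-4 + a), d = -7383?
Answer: 4*sqrt(707753573975323543)/33629565 ≈ 100.06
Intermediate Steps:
O(a) = (3 + a)/(-4 + a)
N(c) = (c + (3 + c)/(-4 + c))**2
sqrt((8843/22775 + 6154/d) + N(-101)) = sqrt((8843/22775 + 6154/(-7383)) + (3 - 101 - 101*(-4 - 101))**2/(-4 - 101)**2) = sqrt((8843*(1/22775) + 6154*(-1/7383)) + (3 - 101 - 101*(-105))**2/(-105)**2) = sqrt((8843/22775 - 6154/7383) + (3 - 101 + 10605)**2/11025) = sqrt(-74869481/168147825 + (1/11025)*10507**2) = sqrt(-74869481/168147825 + (1/11025)*110397049) = sqrt(-74869481/168147825 + 2253001/225) = sqrt(5050938296528/504443475) = 4*sqrt(707753573975323543)/33629565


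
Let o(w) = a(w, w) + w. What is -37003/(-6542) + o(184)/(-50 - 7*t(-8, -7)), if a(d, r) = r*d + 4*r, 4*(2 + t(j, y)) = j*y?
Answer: -111273095/438314 ≈ -253.87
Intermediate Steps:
t(j, y) = -2 + j*y/4 (t(j, y) = -2 + (j*y)/4 = -2 + j*y/4)
a(d, r) = 4*r + d*r (a(d, r) = d*r + 4*r = 4*r + d*r)
o(w) = w + w*(4 + w) (o(w) = w*(4 + w) + w = w + w*(4 + w))
-37003/(-6542) + o(184)/(-50 - 7*t(-8, -7)) = -37003/(-6542) + (184*(5 + 184))/(-50 - 7*(-2 + (¼)*(-8)*(-7))) = -37003*(-1/6542) + (184*189)/(-50 - 7*(-2 + 14)) = 37003/6542 + 34776/(-50 - 7*12) = 37003/6542 + 34776/(-50 - 84) = 37003/6542 + 34776/(-134) = 37003/6542 + 34776*(-1/134) = 37003/6542 - 17388/67 = -111273095/438314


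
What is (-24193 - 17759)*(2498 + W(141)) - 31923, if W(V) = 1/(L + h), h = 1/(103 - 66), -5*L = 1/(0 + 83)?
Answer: -6711527357/63 ≈ -1.0653e+8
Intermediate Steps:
L = -1/415 (L = -1/(5*(0 + 83)) = -⅕/83 = -⅕*1/83 = -1/415 ≈ -0.0024096)
h = 1/37 ≈ 0.027027
W(V) = 15355/378 (W(V) = 1/(-1/415 + 1/37) = 1/(378/15355) = 15355/378)
(-24193 - 17759)*(2498 + W(141)) - 31923 = (-24193 - 17759)*(2498 + 15355/378) - 31923 = -41952*959599/378 - 31923 = -6709516208/63 - 31923 = -6711527357/63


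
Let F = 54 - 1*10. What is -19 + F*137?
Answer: 6009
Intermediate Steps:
F = 44 (F = 54 - 10 = 44)
-19 + F*137 = -19 + 44*137 = -19 + 6028 = 6009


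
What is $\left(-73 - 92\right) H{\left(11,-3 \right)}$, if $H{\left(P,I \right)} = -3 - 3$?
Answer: $990$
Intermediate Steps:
$H{\left(P,I \right)} = -6$
$\left(-73 - 92\right) H{\left(11,-3 \right)} = \left(-73 - 92\right) \left(-6\right) = \left(-165\right) \left(-6\right) = 990$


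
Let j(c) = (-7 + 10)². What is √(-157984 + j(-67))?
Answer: 5*I*√6319 ≈ 397.46*I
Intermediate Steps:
j(c) = 9 (j(c) = 3² = 9)
√(-157984 + j(-67)) = √(-157984 + 9) = √(-157975) = 5*I*√6319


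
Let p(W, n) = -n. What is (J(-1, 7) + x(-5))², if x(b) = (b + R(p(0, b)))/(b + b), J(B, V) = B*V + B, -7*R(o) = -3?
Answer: 69696/1225 ≈ 56.895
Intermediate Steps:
R(o) = 3/7 (R(o) = -⅐*(-3) = 3/7)
J(B, V) = B + B*V
x(b) = (3/7 + b)/(2*b) (x(b) = (b + 3/7)/(b + b) = (3/7 + b)/((2*b)) = (3/7 + b)*(1/(2*b)) = (3/7 + b)/(2*b))
(J(-1, 7) + x(-5))² = (-(1 + 7) + (1/14)*(3 + 7*(-5))/(-5))² = (-1*8 + (1/14)*(-⅕)*(3 - 35))² = (-8 + (1/14)*(-⅕)*(-32))² = (-8 + 16/35)² = (-264/35)² = 69696/1225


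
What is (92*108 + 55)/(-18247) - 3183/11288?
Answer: -170858609/205972136 ≈ -0.82952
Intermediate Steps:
(92*108 + 55)/(-18247) - 3183/11288 = (9936 + 55)*(-1/18247) - 3183*1/11288 = 9991*(-1/18247) - 3183/11288 = -9991/18247 - 3183/11288 = -170858609/205972136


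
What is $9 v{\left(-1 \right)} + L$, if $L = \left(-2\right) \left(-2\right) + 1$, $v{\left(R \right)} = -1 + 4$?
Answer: $32$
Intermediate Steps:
$v{\left(R \right)} = 3$
$L = 5$ ($L = 4 + 1 = 5$)
$9 v{\left(-1 \right)} + L = 9 \cdot 3 + 5 = 27 + 5 = 32$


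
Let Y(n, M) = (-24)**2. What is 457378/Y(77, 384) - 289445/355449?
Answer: 27067972067/34123104 ≈ 793.25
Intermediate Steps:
Y(n, M) = 576
457378/Y(77, 384) - 289445/355449 = 457378/576 - 289445/355449 = 457378*(1/576) - 289445*1/355449 = 228689/288 - 289445/355449 = 27067972067/34123104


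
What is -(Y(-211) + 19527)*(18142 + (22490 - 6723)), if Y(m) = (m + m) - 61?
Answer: -645762996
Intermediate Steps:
Y(m) = -61 + 2*m (Y(m) = 2*m - 61 = -61 + 2*m)
-(Y(-211) + 19527)*(18142 + (22490 - 6723)) = -((-61 + 2*(-211)) + 19527)*(18142 + (22490 - 6723)) = -((-61 - 422) + 19527)*(18142 + 15767) = -(-483 + 19527)*33909 = -19044*33909 = -1*645762996 = -645762996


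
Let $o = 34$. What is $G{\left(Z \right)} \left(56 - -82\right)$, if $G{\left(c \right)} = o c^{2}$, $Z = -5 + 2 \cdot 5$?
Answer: $117300$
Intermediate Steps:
$Z = 5$ ($Z = -5 + 10 = 5$)
$G{\left(c \right)} = 34 c^{2}$
$G{\left(Z \right)} \left(56 - -82\right) = 34 \cdot 5^{2} \left(56 - -82\right) = 34 \cdot 25 \left(56 + 82\right) = 850 \cdot 138 = 117300$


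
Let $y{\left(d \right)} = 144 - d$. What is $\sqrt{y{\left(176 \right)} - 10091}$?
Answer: $i \sqrt{10123} \approx 100.61 i$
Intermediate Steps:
$\sqrt{y{\left(176 \right)} - 10091} = \sqrt{\left(144 - 176\right) - 10091} = \sqrt{-32 - 10091} = \sqrt{-10123} = i \sqrt{10123}$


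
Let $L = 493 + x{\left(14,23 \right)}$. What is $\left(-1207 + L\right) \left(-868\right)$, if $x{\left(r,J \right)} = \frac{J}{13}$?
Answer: $\frac{8036812}{13} \approx 6.1822 \cdot 10^{5}$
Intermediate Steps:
$x{\left(r,J \right)} = \frac{J}{13}$ ($x{\left(r,J \right)} = J \frac{1}{13} = \frac{J}{13}$)
$L = \frac{6432}{13}$ ($L = 493 + \frac{1}{13} \cdot 23 = 493 + \frac{23}{13} = \frac{6432}{13} \approx 494.77$)
$\left(-1207 + L\right) \left(-868\right) = \left(-1207 + \frac{6432}{13}\right) \left(-868\right) = \left(- \frac{9259}{13}\right) \left(-868\right) = \frac{8036812}{13}$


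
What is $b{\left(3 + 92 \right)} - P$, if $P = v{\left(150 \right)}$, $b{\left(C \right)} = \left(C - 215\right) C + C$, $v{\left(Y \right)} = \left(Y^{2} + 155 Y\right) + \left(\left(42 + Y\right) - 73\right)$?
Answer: $-57174$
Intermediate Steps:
$v{\left(Y \right)} = -31 + Y^{2} + 156 Y$ ($v{\left(Y \right)} = \left(Y^{2} + 155 Y\right) + \left(-31 + Y\right) = -31 + Y^{2} + 156 Y$)
$b{\left(C \right)} = C + C \left(-215 + C\right)$ ($b{\left(C \right)} = \left(-215 + C\right) C + C = C \left(-215 + C\right) + C = C + C \left(-215 + C\right)$)
$P = 45869$ ($P = -31 + 150^{2} + 156 \cdot 150 = -31 + 22500 + 23400 = 45869$)
$b{\left(3 + 92 \right)} - P = \left(3 + 92\right) \left(-214 + \left(3 + 92\right)\right) - 45869 = 95 \left(-214 + 95\right) - 45869 = 95 \left(-119\right) - 45869 = -11305 - 45869 = -57174$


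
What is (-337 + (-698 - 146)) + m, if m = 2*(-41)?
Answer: -1263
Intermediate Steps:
m = -82
(-337 + (-698 - 146)) + m = (-337 + (-698 - 146)) - 82 = (-337 - 844) - 82 = -1181 - 82 = -1263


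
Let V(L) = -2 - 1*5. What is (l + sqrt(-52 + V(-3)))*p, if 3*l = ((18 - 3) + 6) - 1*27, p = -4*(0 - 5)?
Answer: -40 + 20*I*sqrt(59) ≈ -40.0 + 153.62*I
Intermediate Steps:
V(L) = -7 (V(L) = -2 - 5 = -7)
p = 20 (p = -4*(-5) = 20)
l = -2 (l = (((18 - 3) + 6) - 1*27)/3 = ((15 + 6) - 27)/3 = (21 - 27)/3 = (1/3)*(-6) = -2)
(l + sqrt(-52 + V(-3)))*p = (-2 + sqrt(-52 - 7))*20 = (-2 + sqrt(-59))*20 = (-2 + I*sqrt(59))*20 = -40 + 20*I*sqrt(59)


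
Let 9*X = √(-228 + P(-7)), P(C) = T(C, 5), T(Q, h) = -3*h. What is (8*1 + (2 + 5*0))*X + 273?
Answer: 273 + 10*I*√3 ≈ 273.0 + 17.32*I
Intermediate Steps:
P(C) = -15 (P(C) = -3*5 = -15)
X = I*√3 (X = √(-228 - 15)/9 = √(-243)/9 = (9*I*√3)/9 = I*√3 ≈ 1.732*I)
(8*1 + (2 + 5*0))*X + 273 = (8*1 + (2 + 5*0))*(I*√3) + 273 = (8 + (2 + 0))*(I*√3) + 273 = (8 + 2)*(I*√3) + 273 = 10*(I*√3) + 273 = 10*I*√3 + 273 = 273 + 10*I*√3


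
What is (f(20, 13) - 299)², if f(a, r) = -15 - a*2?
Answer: 125316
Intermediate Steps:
f(a, r) = -15 - 2*a
(f(20, 13) - 299)² = ((-15 - 2*20) - 299)² = ((-15 - 40) - 299)² = (-55 - 299)² = (-354)² = 125316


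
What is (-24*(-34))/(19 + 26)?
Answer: 272/15 ≈ 18.133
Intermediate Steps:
(-24*(-34))/(19 + 26) = 816/45 = 816*(1/45) = 272/15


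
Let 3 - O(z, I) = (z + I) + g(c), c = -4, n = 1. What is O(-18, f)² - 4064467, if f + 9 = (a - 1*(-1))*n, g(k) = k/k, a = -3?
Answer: -4063506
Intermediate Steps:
g(k) = 1
f = -11 (f = -9 + (-3 - 1*(-1))*1 = -9 + (-3 + 1)*1 = -9 - 2*1 = -9 - 2 = -11)
O(z, I) = 2 - I - z (O(z, I) = 3 - ((z + I) + 1) = 3 - ((I + z) + 1) = 3 - (1 + I + z) = 3 + (-1 - I - z) = 2 - I - z)
O(-18, f)² - 4064467 = (2 - 1*(-11) - 1*(-18))² - 4064467 = (2 + 11 + 18)² - 4064467 = 31² - 4064467 = 961 - 4064467 = -4063506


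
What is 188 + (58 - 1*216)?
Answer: 30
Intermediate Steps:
188 + (58 - 1*216) = 188 + (58 - 216) = 188 - 158 = 30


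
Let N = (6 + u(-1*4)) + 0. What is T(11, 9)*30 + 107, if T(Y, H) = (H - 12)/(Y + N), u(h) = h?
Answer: 1301/13 ≈ 100.08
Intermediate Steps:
N = 2 (N = (6 - 1*4) + 0 = (6 - 4) + 0 = 2 + 0 = 2)
T(Y, H) = (-12 + H)/(2 + Y) (T(Y, H) = (H - 12)/(Y + 2) = (-12 + H)/(2 + Y))
T(11, 9)*30 + 107 = ((-12 + 9)/(2 + 11))*30 + 107 = (-3/13)*30 + 107 = ((1/13)*(-3))*30 + 107 = -3/13*30 + 107 = -90/13 + 107 = 1301/13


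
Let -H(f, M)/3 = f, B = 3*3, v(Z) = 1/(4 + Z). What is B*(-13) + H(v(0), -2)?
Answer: -471/4 ≈ -117.75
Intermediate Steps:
B = 9
H(f, M) = -3*f
B*(-13) + H(v(0), -2) = 9*(-13) - 3/(4 + 0) = -117 - 3/4 = -471/4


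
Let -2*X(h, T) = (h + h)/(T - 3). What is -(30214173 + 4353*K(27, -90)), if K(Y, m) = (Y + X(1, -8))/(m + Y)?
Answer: -6979041565/231 ≈ -3.0212e+7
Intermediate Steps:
X(h, T) = -h/(-3 + T) (X(h, T) = -(h + h)/(2*(T - 3)) = -2*h/(2*(-3 + T)) = -h/(-3 + T))
K(Y, m) = (1/11 + Y)/(Y + m) (K(Y, m) = (Y - 1*1/(-3 - 8))/(m + Y) = (Y - 1*1/(-11))/(Y + m) = (Y - 1*1*(-1/11))/(Y + m) = (Y + 1/11)/(Y + m) = (1/11 + Y)/(Y + m))
-(30214173 + 4353*K(27, -90)) = -(30214173 + 4353*(1/11 + 27)/(27 - 90)) = -4353/(1/(6941 + (298/11)/(-63))) = -4353/(1/(6941 - 1/63*298/11)) = -4353/(1/(6941 - 298/693)) = -4353/(1/(4809815/693)) = -4353/693/4809815 = -4353*4809815/693 = -6979041565/231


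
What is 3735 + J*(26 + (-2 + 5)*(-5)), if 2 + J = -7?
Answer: 3636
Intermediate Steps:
J = -9 (J = -2 - 7 = -9)
3735 + J*(26 + (-2 + 5)*(-5)) = 3735 - 9*(26 + (-2 + 5)*(-5)) = 3735 - 9*(26 + 3*(-5)) = 3735 - 9*(26 - 15) = 3735 - 9*11 = 3735 - 99 = 3636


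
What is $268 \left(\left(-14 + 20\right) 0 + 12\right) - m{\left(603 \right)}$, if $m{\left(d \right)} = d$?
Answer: $2613$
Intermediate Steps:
$268 \left(\left(-14 + 20\right) 0 + 12\right) - m{\left(603 \right)} = 268 \left(\left(-14 + 20\right) 0 + 12\right) - 603 = 268 \left(6 \cdot 0 + 12\right) - 603 = 268 \left(0 + 12\right) - 603 = 268 \cdot 12 - 603 = 3216 - 603 = 2613$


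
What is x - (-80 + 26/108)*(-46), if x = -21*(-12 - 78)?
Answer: -48031/27 ≈ -1778.9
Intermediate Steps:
x = 1890 (x = -21*(-90) = 1890)
x - (-80 + 26/108)*(-46) = 1890 - (-80 + 26/108)*(-46) = 1890 - (-80 + 26*(1/108))*(-46) = 1890 - (-80 + 13/54)*(-46) = 1890 - (-4307)*(-46)/54 = 1890 - 1*99061/27 = 1890 - 99061/27 = -48031/27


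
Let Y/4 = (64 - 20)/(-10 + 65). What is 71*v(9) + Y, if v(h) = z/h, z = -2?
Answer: -566/45 ≈ -12.578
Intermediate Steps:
Y = 16/5 (Y = 4*((64 - 20)/(-10 + 65)) = 4*(44/55) = 4*(44*(1/55)) = 4*(⅘) = 16/5 ≈ 3.2000)
v(h) = -2/h
71*v(9) + Y = 71*(-2/9) + 16/5 = -142/9 + 16/5 = -566/45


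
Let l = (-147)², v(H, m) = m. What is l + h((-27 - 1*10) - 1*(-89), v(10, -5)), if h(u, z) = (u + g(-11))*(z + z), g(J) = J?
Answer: 21199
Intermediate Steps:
h(u, z) = 2*z*(-11 + u) (h(u, z) = (u - 11)*(z + z) = (-11 + u)*(2*z) = 2*z*(-11 + u))
l = 21609
l + h((-27 - 1*10) - 1*(-89), v(10, -5)) = 21609 + 2*(-5)*(-11 + ((-27 - 1*10) - 1*(-89))) = 21609 + 2*(-5)*(-11 + ((-27 - 10) + 89)) = 21609 + 2*(-5)*(-11 + (-37 + 89)) = 21609 + 2*(-5)*(-11 + 52) = 21609 + 2*(-5)*41 = 21609 - 410 = 21199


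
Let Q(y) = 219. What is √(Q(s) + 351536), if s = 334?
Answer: √351755 ≈ 593.09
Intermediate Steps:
√(Q(s) + 351536) = √(219 + 351536) = √351755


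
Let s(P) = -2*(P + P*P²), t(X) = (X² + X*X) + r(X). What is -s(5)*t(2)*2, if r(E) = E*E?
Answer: 6240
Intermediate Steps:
r(E) = E²
t(X) = 3*X² (t(X) = (X² + X*X) + X² = (X² + X²) + X² = 2*X² + X² = 3*X²)
s(P) = -2*P - 2*P³ (s(P) = -2*(P + P³) = -2*P - 2*P³)
-s(5)*t(2)*2 = -(-2*5*(1 + 5²))*(3*2²)*2 = -(-2*5*(1 + 25))*(3*4)*2 = --2*5*26*12*2 = -(-260*12)*2 = -(-3120)*2 = -1*(-6240) = 6240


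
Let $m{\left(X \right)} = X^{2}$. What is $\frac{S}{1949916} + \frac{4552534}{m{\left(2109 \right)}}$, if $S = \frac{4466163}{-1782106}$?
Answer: $\frac{5273280013390364887}{5152065076629213192} \approx 1.0235$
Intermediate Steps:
$S = - \frac{4466163}{1782106}$ ($S = 4466163 \left(- \frac{1}{1782106}\right) = - \frac{4466163}{1782106} \approx -2.5061$)
$\frac{S}{1949916} + \frac{4552534}{m{\left(2109 \right)}} = - \frac{4466163}{1782106 \cdot 1949916} + \frac{4552534}{2109^{2}} = \left(- \frac{4466163}{1782106}\right) \frac{1}{1949916} + \frac{4552534}{4447881} = - \frac{1488721}{1158319001032} + 4552534 \cdot \frac{1}{4447881} = - \frac{1488721}{1158319001032} + \frac{4552534}{4447881} = \frac{5273280013390364887}{5152065076629213192}$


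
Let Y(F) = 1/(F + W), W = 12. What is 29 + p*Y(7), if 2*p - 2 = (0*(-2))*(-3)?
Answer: 552/19 ≈ 29.053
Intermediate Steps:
p = 1 (p = 1 + ((0*(-2))*(-3))/2 = 1 + (0*(-3))/2 = 1 + (½)*0 = 1 + 0 = 1)
Y(F) = 1/(12 + F) (Y(F) = 1/(F + 12) = 1/(12 + F))
29 + p*Y(7) = 29 + 1/(12 + 7) = 29 + 1/19 = 552/19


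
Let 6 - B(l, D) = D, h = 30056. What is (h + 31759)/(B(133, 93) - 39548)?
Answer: -12363/7927 ≈ -1.5596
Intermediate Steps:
B(l, D) = 6 - D
(h + 31759)/(B(133, 93) - 39548) = (30056 + 31759)/((6 - 1*93) - 39548) = 61815/((6 - 93) - 39548) = 61815/(-87 - 39548) = 61815/(-39635) = 61815*(-1/39635) = -12363/7927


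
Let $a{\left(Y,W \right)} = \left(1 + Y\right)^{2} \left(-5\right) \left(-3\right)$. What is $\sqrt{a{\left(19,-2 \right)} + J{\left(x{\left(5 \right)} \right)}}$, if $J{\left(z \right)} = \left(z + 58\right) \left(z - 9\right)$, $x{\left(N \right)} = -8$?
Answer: $5 \sqrt{206} \approx 71.764$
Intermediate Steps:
$a{\left(Y,W \right)} = 15 \left(1 + Y\right)^{2}$ ($a{\left(Y,W \right)} = - 5 \left(1 + Y\right)^{2} \left(-3\right) = 15 \left(1 + Y\right)^{2}$)
$J{\left(z \right)} = \left(-9 + z\right) \left(58 + z\right)$ ($J{\left(z \right)} = \left(58 + z\right) \left(-9 + z\right) = \left(-9 + z\right) \left(58 + z\right)$)
$\sqrt{a{\left(19,-2 \right)} + J{\left(x{\left(5 \right)} \right)}} = \sqrt{15 \left(1 + 19\right)^{2} + \left(-522 + \left(-8\right)^{2} + 49 \left(-8\right)\right)} = \sqrt{15 \cdot 20^{2} - 850} = \sqrt{15 \cdot 400 - 850} = \sqrt{6000 - 850} = \sqrt{5150} = 5 \sqrt{206}$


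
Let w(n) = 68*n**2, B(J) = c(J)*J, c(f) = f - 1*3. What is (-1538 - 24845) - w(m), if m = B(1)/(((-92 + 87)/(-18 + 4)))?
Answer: -712887/25 ≈ -28515.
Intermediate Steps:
c(f) = -3 + f (c(f) = f - 3 = -3 + f)
B(J) = J*(-3 + J) (B(J) = (-3 + J)*J = J*(-3 + J))
m = -28/5 (m = (1*(-3 + 1))/(((-92 + 87)/(-18 + 4))) = (1*(-2))/((-5/(-14))) = -2/((-5*(-1/14))) = -2/5/14 = -2*14/5 = -28/5 ≈ -5.6000)
(-1538 - 24845) - w(m) = (-1538 - 24845) - 68*(-28/5)**2 = -26383 - 68*784/25 = -26383 - 1*53312/25 = -26383 - 53312/25 = -712887/25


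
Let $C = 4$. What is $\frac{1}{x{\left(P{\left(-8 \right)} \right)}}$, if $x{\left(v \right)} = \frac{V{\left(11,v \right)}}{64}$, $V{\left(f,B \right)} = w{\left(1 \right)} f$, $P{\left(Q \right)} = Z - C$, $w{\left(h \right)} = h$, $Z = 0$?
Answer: $\frac{64}{11} \approx 5.8182$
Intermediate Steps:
$P{\left(Q \right)} = -4$ ($P{\left(Q \right)} = 0 - 4 = -4$)
$V{\left(f,B \right)} = f$ ($V{\left(f,B \right)} = 1 f = f$)
$x{\left(v \right)} = \frac{11}{64}$
$\frac{1}{x{\left(P{\left(-8 \right)} \right)}} = \frac{1}{\frac{11}{64}} = \frac{64}{11}$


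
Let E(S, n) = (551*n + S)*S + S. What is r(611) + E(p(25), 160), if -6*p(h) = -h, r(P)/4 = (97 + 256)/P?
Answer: 8080388357/21996 ≈ 3.6736e+5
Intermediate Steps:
r(P) = 1412/P (r(P) = 4*((97 + 256)/P) = 4*(353/P) = 1412/P)
p(h) = h/6 (p(h) = -(-1)*h/6 = h/6)
E(S, n) = S + S*(S + 551*n) (E(S, n) = (S + 551*n)*S + S = S*(S + 551*n) + S = S + S*(S + 551*n))
r(611) + E(p(25), 160) = 1412/611 + ((⅙)*25)*(1 + (⅙)*25 + 551*160) = 1412*(1/611) + 25*(1 + 25/6 + 88160)/6 = 1412/611 + (25/6)*(528991/6) = 1412/611 + 13224775/36 = 8080388357/21996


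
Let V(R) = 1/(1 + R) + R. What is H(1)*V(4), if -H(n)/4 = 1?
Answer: -84/5 ≈ -16.800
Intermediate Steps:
H(n) = -4 (H(n) = -4*1 = -4)
V(R) = R + 1/(1 + R)
H(1)*V(4) = -4*(1 + 4 + 4²)/(1 + 4) = -4*(1 + 4 + 16)/5 = -4*21/5 = -84/5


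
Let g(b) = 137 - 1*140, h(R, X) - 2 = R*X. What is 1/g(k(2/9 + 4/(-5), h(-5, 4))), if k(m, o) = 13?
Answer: -1/3 ≈ -0.33333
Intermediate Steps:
h(R, X) = 2 + R*X
g(b) = -3 (g(b) = 137 - 140 = -3)
1/g(k(2/9 + 4/(-5), h(-5, 4))) = 1/(-3) = -1/3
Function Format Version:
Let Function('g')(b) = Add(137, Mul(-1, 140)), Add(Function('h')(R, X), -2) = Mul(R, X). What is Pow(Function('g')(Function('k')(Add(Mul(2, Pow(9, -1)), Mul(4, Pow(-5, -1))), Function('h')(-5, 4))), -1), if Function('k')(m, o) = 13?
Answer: Rational(-1, 3) ≈ -0.33333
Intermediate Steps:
Function('h')(R, X) = Add(2, Mul(R, X))
Function('g')(b) = -3 (Function('g')(b) = Add(137, -140) = -3)
Pow(Function('g')(Function('k')(Add(Mul(2, Pow(9, -1)), Mul(4, Pow(-5, -1))), Function('h')(-5, 4))), -1) = Pow(-3, -1) = Rational(-1, 3)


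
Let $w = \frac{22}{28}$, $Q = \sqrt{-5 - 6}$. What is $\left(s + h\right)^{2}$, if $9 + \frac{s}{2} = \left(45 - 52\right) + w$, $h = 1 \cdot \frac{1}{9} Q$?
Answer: $\frac{3674350}{3969} - \frac{142 i \sqrt{11}}{21} \approx 925.76 - 22.427 i$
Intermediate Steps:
$Q = i \sqrt{11}$ ($Q = \sqrt{-11} = i \sqrt{11} \approx 3.3166 i$)
$w = \frac{11}{14}$ ($w = 22 \cdot \frac{1}{28} = \frac{11}{14} \approx 0.78571$)
$h = \frac{i \sqrt{11}}{9}$ ($h = 1 \cdot \frac{1}{9} i \sqrt{11} = \frac{i \sqrt{11}}{9} \approx 0.36851 i$)
$s = - \frac{213}{7}$ ($s = -18 + 2 \left(\left(45 - 52\right) + \frac{11}{14}\right) = -18 + 2 \left(-7 + \frac{11}{14}\right) = -18 + 2 \left(- \frac{87}{14}\right) = -18 - \frac{87}{7} = - \frac{213}{7} \approx -30.429$)
$\left(s + h\right)^{2} = \left(- \frac{213}{7} + \frac{i \sqrt{11}}{9}\right)^{2}$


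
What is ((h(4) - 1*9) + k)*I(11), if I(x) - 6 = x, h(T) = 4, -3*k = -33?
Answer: 102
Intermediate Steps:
k = 11 (k = -⅓*(-33) = 11)
I(x) = 6 + x
((h(4) - 1*9) + k)*I(11) = ((4 - 1*9) + 11)*(6 + 11) = ((4 - 9) + 11)*17 = (-5 + 11)*17 = 6*17 = 102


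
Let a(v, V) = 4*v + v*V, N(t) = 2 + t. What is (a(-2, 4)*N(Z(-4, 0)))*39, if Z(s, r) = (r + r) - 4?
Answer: 1248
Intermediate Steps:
Z(s, r) = -4 + 2*r (Z(s, r) = 2*r - 4 = -4 + 2*r)
a(v, V) = 4*v + V*v
(a(-2, 4)*N(Z(-4, 0)))*39 = ((-2*(4 + 4))*(2 + (-4 + 2*0)))*39 = ((-2*8)*(2 + (-4 + 0)))*39 = -16*(2 - 4)*39 = -16*(-2)*39 = 32*39 = 1248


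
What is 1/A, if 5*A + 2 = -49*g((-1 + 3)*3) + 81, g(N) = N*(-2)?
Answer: 5/667 ≈ 0.0074963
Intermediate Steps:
g(N) = -2*N
A = 667/5 (A = -2/5 + (-(-98)*(-1 + 3)*3 + 81)/5 = -2/5 + (-(-98)*2*3 + 81)/5 = -2/5 + (-(-98)*6 + 81)/5 = -2/5 + (-49*(-12) + 81)/5 = -2/5 + (588 + 81)/5 = -2/5 + (1/5)*669 = -2/5 + 669/5 = 667/5 ≈ 133.40)
1/A = 1/(667/5) = 5/667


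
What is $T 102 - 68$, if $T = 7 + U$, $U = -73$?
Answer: $-6800$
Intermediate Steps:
$T = -66$ ($T = 7 - 73 = -66$)
$T 102 - 68 = \left(-66\right) 102 - 68 = -6732 - 68 = -6800$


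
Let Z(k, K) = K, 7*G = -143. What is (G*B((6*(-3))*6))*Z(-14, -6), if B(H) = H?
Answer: -92664/7 ≈ -13238.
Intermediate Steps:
G = -143/7 (G = (⅐)*(-143) = -143/7 ≈ -20.429)
(G*B((6*(-3))*6))*Z(-14, -6) = -143*6*(-3)*6/7*(-6) = -(-2574)*6/7*(-6) = -143/7*(-108)*(-6) = (15444/7)*(-6) = -92664/7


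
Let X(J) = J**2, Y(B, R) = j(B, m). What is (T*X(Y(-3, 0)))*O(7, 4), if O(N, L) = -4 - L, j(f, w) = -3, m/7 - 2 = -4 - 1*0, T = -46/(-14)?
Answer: -1656/7 ≈ -236.57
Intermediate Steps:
T = 23/7 (T = -46*(-1/14) = 23/7 ≈ 3.2857)
m = -14 (m = 14 + 7*(-4 - 1*0) = 14 + 7*(-4 + 0) = 14 + 7*(-4) = 14 - 28 = -14)
Y(B, R) = -3
(T*X(Y(-3, 0)))*O(7, 4) = ((23/7)*(-3)**2)*(-4 - 1*4) = ((23/7)*9)*(-4 - 4) = (207/7)*(-8) = -1656/7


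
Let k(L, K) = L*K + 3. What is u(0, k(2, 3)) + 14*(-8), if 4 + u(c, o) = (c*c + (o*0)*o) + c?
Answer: -116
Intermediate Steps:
k(L, K) = 3 + K*L (k(L, K) = K*L + 3 = 3 + K*L)
u(c, o) = -4 + c + c² (u(c, o) = -4 + ((c*c + (o*0)*o) + c) = -4 + ((c² + 0*o) + c) = -4 + ((c² + 0) + c) = -4 + (c² + c) = -4 + (c + c²) = -4 + c + c²)
u(0, k(2, 3)) + 14*(-8) = (-4 + 0 + 0²) + 14*(-8) = (-4 + 0 + 0) - 112 = -4 - 112 = -116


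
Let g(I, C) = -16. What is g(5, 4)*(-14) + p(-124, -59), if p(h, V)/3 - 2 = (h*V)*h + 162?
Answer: -2720836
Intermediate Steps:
p(h, V) = 492 + 3*V*h**2 (p(h, V) = 6 + 3*((h*V)*h + 162) = 6 + 3*((V*h)*h + 162) = 6 + 3*(V*h**2 + 162) = 6 + 3*(162 + V*h**2) = 6 + (486 + 3*V*h**2) = 492 + 3*V*h**2)
g(5, 4)*(-14) + p(-124, -59) = -16*(-14) + (492 + 3*(-59)*(-124)**2) = 224 + (492 + 3*(-59)*15376) = 224 + (492 - 2721552) = 224 - 2721060 = -2720836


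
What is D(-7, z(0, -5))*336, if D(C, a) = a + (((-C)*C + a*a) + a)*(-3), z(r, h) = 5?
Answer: 20832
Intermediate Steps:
D(C, a) = -3*a² - 2*a + 3*C² (D(C, a) = a + ((-C² + a²) + a)*(-3) = a + ((a² - C²) + a)*(-3) = a + (a + a² - C²)*(-3) = a + (-3*a - 3*a² + 3*C²) = -3*a² - 2*a + 3*C²)
D(-7, z(0, -5))*336 = (-3*5² - 2*5 + 3*(-7)²)*336 = (-3*25 - 10 + 3*49)*336 = (-75 - 10 + 147)*336 = 62*336 = 20832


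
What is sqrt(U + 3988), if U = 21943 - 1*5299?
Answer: 2*sqrt(5158) ≈ 143.64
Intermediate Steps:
U = 16644 (U = 21943 - 5299 = 16644)
sqrt(U + 3988) = sqrt(16644 + 3988) = sqrt(20632) = 2*sqrt(5158)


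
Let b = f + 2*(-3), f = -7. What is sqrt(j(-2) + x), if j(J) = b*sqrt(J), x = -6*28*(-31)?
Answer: sqrt(5208 - 13*I*sqrt(2)) ≈ 72.167 - 0.1274*I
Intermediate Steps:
x = 5208 (x = -168*(-31) = 5208)
b = -13 (b = -7 + 2*(-3) = -7 - 6 = -13)
j(J) = -13*sqrt(J)
sqrt(j(-2) + x) = sqrt(-13*I*sqrt(2) + 5208) = sqrt(5208 - 13*I*sqrt(2))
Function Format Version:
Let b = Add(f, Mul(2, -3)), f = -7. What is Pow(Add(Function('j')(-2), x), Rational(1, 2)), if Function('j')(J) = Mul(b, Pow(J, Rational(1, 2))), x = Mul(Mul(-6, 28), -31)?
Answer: Pow(Add(5208, Mul(-13, I, Pow(2, Rational(1, 2)))), Rational(1, 2)) ≈ Add(72.167, Mul(-0.1274, I))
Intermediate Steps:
x = 5208 (x = Mul(-168, -31) = 5208)
b = -13 (b = Add(-7, Mul(2, -3)) = Add(-7, -6) = -13)
Function('j')(J) = Mul(-13, Pow(J, Rational(1, 2)))
Pow(Add(Function('j')(-2), x), Rational(1, 2)) = Pow(Add(Mul(-13, Pow(-2, Rational(1, 2))), 5208), Rational(1, 2)) = Pow(Add(Mul(-13, Mul(I, Pow(2, Rational(1, 2)))), 5208), Rational(1, 2)) = Pow(Add(Mul(-13, I, Pow(2, Rational(1, 2))), 5208), Rational(1, 2)) = Pow(Add(5208, Mul(-13, I, Pow(2, Rational(1, 2)))), Rational(1, 2))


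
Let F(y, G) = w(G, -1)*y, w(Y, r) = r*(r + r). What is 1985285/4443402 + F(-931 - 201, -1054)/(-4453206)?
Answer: 491719051991/1099299135934 ≈ 0.44730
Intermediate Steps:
w(Y, r) = 2*r² (w(Y, r) = r*(2*r) = 2*r²)
F(y, G) = 2*y (F(y, G) = (2*(-1)²)*y = (2*1)*y = 2*y)
1985285/4443402 + F(-931 - 201, -1054)/(-4453206) = 1985285/4443402 + (2*(-931 - 201))/(-4453206) = 1985285*(1/4443402) + (2*(-1132))*(-1/4453206) = 1985285/4443402 - 2264*(-1/4453206) = 1985285/4443402 + 1132/2226603 = 491719051991/1099299135934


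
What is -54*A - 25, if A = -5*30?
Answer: 8075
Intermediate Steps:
A = -150
-54*A - 25 = -54*(-150) - 25 = 8100 - 25 = 8075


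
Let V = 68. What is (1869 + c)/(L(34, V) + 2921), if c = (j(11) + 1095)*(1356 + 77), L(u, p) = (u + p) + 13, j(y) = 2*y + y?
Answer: 539431/1012 ≈ 533.03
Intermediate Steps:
j(y) = 3*y
L(u, p) = 13 + p + u (L(u, p) = (p + u) + 13 = 13 + p + u)
c = 1616424 (c = (3*11 + 1095)*(1356 + 77) = (33 + 1095)*1433 = 1128*1433 = 1616424)
(1869 + c)/(L(34, V) + 2921) = (1869 + 1616424)/((13 + 68 + 34) + 2921) = 1618293/(115 + 2921) = 1618293/3036 = 1618293*(1/3036) = 539431/1012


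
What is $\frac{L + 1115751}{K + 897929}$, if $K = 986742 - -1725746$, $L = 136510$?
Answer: $\frac{1252261}{3610417} \approx 0.34685$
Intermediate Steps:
$K = 2712488$ ($K = 986742 + 1725746 = 2712488$)
$\frac{L + 1115751}{K + 897929} = \frac{136510 + 1115751}{2712488 + 897929} = \frac{1252261}{3610417}$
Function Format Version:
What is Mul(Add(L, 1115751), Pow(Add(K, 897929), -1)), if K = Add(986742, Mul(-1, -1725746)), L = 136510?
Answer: Rational(1252261, 3610417) ≈ 0.34685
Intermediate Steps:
K = 2712488 (K = Add(986742, 1725746) = 2712488)
Mul(Add(L, 1115751), Pow(Add(K, 897929), -1)) = Mul(Add(136510, 1115751), Pow(Add(2712488, 897929), -1)) = Mul(1252261, Pow(3610417, -1)) = Mul(1252261, Rational(1, 3610417)) = Rational(1252261, 3610417)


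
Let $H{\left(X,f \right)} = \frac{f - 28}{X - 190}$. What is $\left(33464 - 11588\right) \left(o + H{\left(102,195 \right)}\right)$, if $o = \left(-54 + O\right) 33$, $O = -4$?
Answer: $- \frac{922067931}{22} \approx -4.1912 \cdot 10^{7}$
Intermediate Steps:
$H{\left(X,f \right)} = \frac{-28 + f}{-190 + X}$
$o = -1914$ ($o = \left(-54 - 4\right) 33 = \left(-58\right) 33 = -1914$)
$\left(33464 - 11588\right) \left(o + H{\left(102,195 \right)}\right) = \left(33464 - 11588\right) \left(-1914 + \frac{-28 + 195}{-190 + 102}\right) = 21876 \left(-1914 + \frac{1}{-88} \cdot 167\right) = 21876 \left(-1914 - \frac{167}{88}\right) = 21876 \left(- \frac{168599}{88}\right) = - \frac{922067931}{22}$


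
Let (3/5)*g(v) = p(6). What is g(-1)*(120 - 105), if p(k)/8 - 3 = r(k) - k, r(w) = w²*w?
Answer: 42600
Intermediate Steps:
r(w) = w³
p(k) = 24 - 8*k + 8*k³ (p(k) = 24 + 8*(k³ - k) = 24 + (-8*k + 8*k³) = 24 - 8*k + 8*k³)
g(v) = 2840 (g(v) = 5*(24 - 8*6 + 8*6³)/3 = 5*(24 - 48 + 8*216)/3 = 5*(24 - 48 + 1728)/3 = (5/3)*1704 = 2840)
g(-1)*(120 - 105) = 2840*(120 - 105) = 2840*15 = 42600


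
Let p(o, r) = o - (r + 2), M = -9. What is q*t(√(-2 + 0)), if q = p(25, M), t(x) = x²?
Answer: -64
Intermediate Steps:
p(o, r) = -2 + o - r (p(o, r) = o - (2 + r) = o + (-2 - r) = -2 + o - r)
q = 32 (q = -2 + 25 - 1*(-9) = -2 + 25 + 9 = 32)
q*t(√(-2 + 0)) = 32*(√(-2 + 0))² = 32*(√(-2))² = 32*(I*√2)² = 32*(-2) = -64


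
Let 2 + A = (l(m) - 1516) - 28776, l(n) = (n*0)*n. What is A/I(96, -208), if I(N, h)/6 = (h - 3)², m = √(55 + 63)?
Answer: -5049/44521 ≈ -0.11341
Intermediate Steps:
m = √118 ≈ 10.863
l(n) = 0 (l(n) = 0*n = 0)
A = -30294 (A = -2 + ((0 - 1516) - 28776) = -2 + (-1516 - 28776) = -2 - 30292 = -30294)
I(N, h) = 6*(-3 + h)² (I(N, h) = 6*(h - 3)² = 6*(-3 + h)²)
A/I(96, -208) = -30294*1/(6*(-3 - 208)²) = -30294/(6*(-211)²) = -30294/(6*44521) = -30294/267126 = -30294*1/267126 = -5049/44521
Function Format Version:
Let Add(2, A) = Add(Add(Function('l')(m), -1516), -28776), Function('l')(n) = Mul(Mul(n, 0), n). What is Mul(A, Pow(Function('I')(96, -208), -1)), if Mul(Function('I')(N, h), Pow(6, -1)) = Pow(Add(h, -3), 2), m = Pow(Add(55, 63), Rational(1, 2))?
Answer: Rational(-5049, 44521) ≈ -0.11341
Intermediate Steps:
m = Pow(118, Rational(1, 2)) ≈ 10.863
Function('l')(n) = 0 (Function('l')(n) = Mul(0, n) = 0)
A = -30294 (A = Add(-2, Add(Add(0, -1516), -28776)) = Add(-2, Add(-1516, -28776)) = Add(-2, -30292) = -30294)
Function('I')(N, h) = Mul(6, Pow(Add(-3, h), 2)) (Function('I')(N, h) = Mul(6, Pow(Add(h, -3), 2)) = Mul(6, Pow(Add(-3, h), 2)))
Mul(A, Pow(Function('I')(96, -208), -1)) = Mul(-30294, Pow(Mul(6, Pow(Add(-3, -208), 2)), -1)) = Mul(-30294, Pow(Mul(6, Pow(-211, 2)), -1)) = Mul(-30294, Pow(Mul(6, 44521), -1)) = Mul(-30294, Pow(267126, -1)) = Mul(-30294, Rational(1, 267126)) = Rational(-5049, 44521)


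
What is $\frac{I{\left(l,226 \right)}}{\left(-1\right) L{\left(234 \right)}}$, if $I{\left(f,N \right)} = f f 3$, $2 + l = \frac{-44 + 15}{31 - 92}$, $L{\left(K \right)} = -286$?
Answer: $\frac{25947}{1064206} \approx 0.024382$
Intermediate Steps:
$l = - \frac{93}{61}$ ($l = -2 + \frac{-44 + 15}{31 - 92} = -2 - \frac{29}{-61} = -2 - - \frac{29}{61} = -2 + \frac{29}{61} = - \frac{93}{61} \approx -1.5246$)
$I{\left(f,N \right)} = 3 f^{2}$ ($I{\left(f,N \right)} = f^{2} \cdot 3 = 3 f^{2}$)
$\frac{I{\left(l,226 \right)}}{\left(-1\right) L{\left(234 \right)}} = \frac{3 \left(- \frac{93}{61}\right)^{2}}{\left(-1\right) \left(-286\right)} = \frac{3 \cdot \frac{8649}{3721}}{286} = \frac{25947}{3721} \cdot \frac{1}{286} = \frac{25947}{1064206}$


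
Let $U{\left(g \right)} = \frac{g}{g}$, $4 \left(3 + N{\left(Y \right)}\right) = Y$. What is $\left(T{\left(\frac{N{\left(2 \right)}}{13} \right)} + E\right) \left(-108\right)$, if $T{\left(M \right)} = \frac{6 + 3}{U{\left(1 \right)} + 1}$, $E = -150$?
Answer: $15714$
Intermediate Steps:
$N{\left(Y \right)} = -3 + \frac{Y}{4}$
$U{\left(g \right)} = 1$
$T{\left(M \right)} = \frac{9}{2}$ ($T{\left(M \right)} = \frac{6 + 3}{1 + 1} = \frac{9}{2}$)
$\left(T{\left(\frac{N{\left(2 \right)}}{13} \right)} + E\right) \left(-108\right) = \left(\frac{9}{2} - 150\right) \left(-108\right) = \left(- \frac{291}{2}\right) \left(-108\right) = 15714$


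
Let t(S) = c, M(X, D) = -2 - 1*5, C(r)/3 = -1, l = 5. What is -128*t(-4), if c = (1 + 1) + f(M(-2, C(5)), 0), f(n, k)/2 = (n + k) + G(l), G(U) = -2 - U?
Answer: 3328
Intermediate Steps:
C(r) = -3 (C(r) = 3*(-1) = -3)
M(X, D) = -7 (M(X, D) = -2 - 5 = -7)
f(n, k) = -14 + 2*k + 2*n (f(n, k) = 2*((n + k) + (-2 - 1*5)) = 2*((k + n) + (-2 - 5)) = 2*((k + n) - 7) = 2*(-7 + k + n) = -14 + 2*k + 2*n)
c = -26 (c = (1 + 1) + (-14 + 2*0 + 2*(-7)) = 2 + (-14 + 0 - 14) = 2 - 28 = -26)
t(S) = -26
-128*t(-4) = -128*(-26) = 3328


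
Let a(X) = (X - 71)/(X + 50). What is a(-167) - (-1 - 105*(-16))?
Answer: -196205/117 ≈ -1677.0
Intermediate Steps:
a(X) = (-71 + X)/(50 + X)
a(-167) - (-1 - 105*(-16)) = (-71 - 167)/(50 - 167) - (-1 - 105*(-16)) = -238/(-117) - (-1 + 1680) = -1/117*(-238) - 1*1679 = 238/117 - 1679 = -196205/117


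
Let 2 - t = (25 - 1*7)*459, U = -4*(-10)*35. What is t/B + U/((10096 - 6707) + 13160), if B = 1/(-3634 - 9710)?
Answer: 1824054611960/16549 ≈ 1.1022e+8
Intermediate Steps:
B = -1/13344 (B = 1/(-13344) = -1/13344 ≈ -7.4940e-5)
U = 1400 (U = 40*35 = 1400)
t = -8260 (t = 2 - (25 - 1*7)*459 = 2 - (25 - 7)*459 = 2 - 18*459 = 2 - 1*8262 = 2 - 8262 = -8260)
t/B + U/((10096 - 6707) + 13160) = -8260/(-1/13344) + 1400/((10096 - 6707) + 13160) = -8260*(-13344) + 1400/(3389 + 13160) = 110221440 + 1400/16549 = 1824054611960/16549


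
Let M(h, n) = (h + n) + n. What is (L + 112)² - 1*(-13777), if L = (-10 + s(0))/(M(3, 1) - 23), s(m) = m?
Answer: 2142106/81 ≈ 26446.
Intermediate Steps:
M(h, n) = h + 2*n
L = 5/9 (L = (-10 + 0)/((3 + 2*1) - 23) = -10/((3 + 2) - 23) = -10/(5 - 23) = -10/(-18) = -10*(-1/18) = 5/9 ≈ 0.55556)
(L + 112)² - 1*(-13777) = (5/9 + 112)² - 1*(-13777) = (1013/9)² + 13777 = 1026169/81 + 13777 = 2142106/81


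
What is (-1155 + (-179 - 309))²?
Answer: 2699449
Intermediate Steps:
(-1155 + (-179 - 309))² = (-1155 - 488)² = (-1643)² = 2699449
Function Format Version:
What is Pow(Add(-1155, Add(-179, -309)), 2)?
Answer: 2699449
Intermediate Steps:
Pow(Add(-1155, Add(-179, -309)), 2) = Pow(Add(-1155, -488), 2) = Pow(-1643, 2) = 2699449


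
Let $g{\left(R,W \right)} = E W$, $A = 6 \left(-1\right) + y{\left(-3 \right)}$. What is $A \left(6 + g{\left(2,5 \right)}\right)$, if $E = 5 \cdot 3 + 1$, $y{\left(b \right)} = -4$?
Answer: $-860$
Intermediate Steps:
$E = 16$ ($E = 15 + 1 = 16$)
$A = -10$ ($A = 6 \left(-1\right) - 4 = -6 - 4 = -10$)
$g{\left(R,W \right)} = 16 W$
$A \left(6 + g{\left(2,5 \right)}\right) = - 10 \left(6 + 16 \cdot 5\right) = - 10 \left(6 + 80\right) = \left(-10\right) 86 = -860$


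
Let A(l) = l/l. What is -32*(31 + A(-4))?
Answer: -1024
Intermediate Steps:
A(l) = 1
-32*(31 + A(-4)) = -32*(31 + 1) = -32*32 = -1024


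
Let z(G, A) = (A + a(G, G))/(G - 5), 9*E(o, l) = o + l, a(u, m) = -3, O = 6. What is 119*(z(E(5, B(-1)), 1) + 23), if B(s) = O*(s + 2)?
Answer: 2800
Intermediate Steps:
B(s) = 12 + 6*s (B(s) = 6*(s + 2) = 6*(2 + s) = 12 + 6*s)
E(o, l) = l/9 + o/9 (E(o, l) = (o + l)/9 = (l + o)/9 = l/9 + o/9)
z(G, A) = (-3 + A)/(-5 + G) (z(G, A) = (A - 3)/(G - 5) = (-3 + A)/(-5 + G))
119*(z(E(5, B(-1)), 1) + 23) = 119*((-3 + 1)/(-5 + ((12 + 6*(-1))/9 + (1/9)*5)) + 23) = 119*(-2/(-5 + ((12 - 6)/9 + 5/9)) + 23) = 119*(-2/(-5 + ((1/9)*6 + 5/9)) + 23) = 119*(-2/(-5 + (2/3 + 5/9)) + 23) = 119*(-2/(-5 + 11/9) + 23) = 119*(-2/(-34/9) + 23) = 119*(-9/34*(-2) + 23) = 119*(9/17 + 23) = 119*(400/17) = 2800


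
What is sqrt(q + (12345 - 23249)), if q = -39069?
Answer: 11*I*sqrt(413) ≈ 223.55*I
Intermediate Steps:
sqrt(q + (12345 - 23249)) = sqrt(-39069 + (12345 - 23249)) = sqrt(-39069 - 10904) = sqrt(-49973) = 11*I*sqrt(413)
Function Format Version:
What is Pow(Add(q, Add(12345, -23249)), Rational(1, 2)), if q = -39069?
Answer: Mul(11, I, Pow(413, Rational(1, 2))) ≈ Mul(223.55, I)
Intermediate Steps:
Pow(Add(q, Add(12345, -23249)), Rational(1, 2)) = Pow(Add(-39069, Add(12345, -23249)), Rational(1, 2)) = Pow(Add(-39069, -10904), Rational(1, 2)) = Pow(-49973, Rational(1, 2)) = Mul(11, I, Pow(413, Rational(1, 2)))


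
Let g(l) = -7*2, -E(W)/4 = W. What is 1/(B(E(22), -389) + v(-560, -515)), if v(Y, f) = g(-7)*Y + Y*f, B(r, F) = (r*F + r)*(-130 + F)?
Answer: -1/17424496 ≈ -5.7390e-8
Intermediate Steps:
E(W) = -4*W
g(l) = -14
B(r, F) = (-130 + F)*(r + F*r) (B(r, F) = (F*r + r)*(-130 + F) = (r + F*r)*(-130 + F) = (-130 + F)*(r + F*r))
v(Y, f) = -14*Y + Y*f
1/(B(E(22), -389) + v(-560, -515)) = 1/((-4*22)*(-130 + (-389)² - 129*(-389)) - 560*(-14 - 515)) = 1/(-88*(-130 + 151321 + 50181) - 560*(-529)) = 1/(-88*201372 + 296240) = 1/(-17720736 + 296240) = 1/(-17424496) = -1/17424496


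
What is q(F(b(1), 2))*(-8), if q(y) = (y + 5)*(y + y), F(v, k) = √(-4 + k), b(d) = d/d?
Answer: 32 - 80*I*√2 ≈ 32.0 - 113.14*I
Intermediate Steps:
b(d) = 1
q(y) = 2*y*(5 + y) (q(y) = (5 + y)*(2*y) = 2*y*(5 + y))
q(F(b(1), 2))*(-8) = (2*√(-4 + 2)*(5 + √(-4 + 2)))*(-8) = (2*√(-2)*(5 + √(-2)))*(-8) = (2*(I*√2)*(5 + I*√2))*(-8) = (2*I*√2*(5 + I*√2))*(-8) = -16*I*√2*(5 + I*√2)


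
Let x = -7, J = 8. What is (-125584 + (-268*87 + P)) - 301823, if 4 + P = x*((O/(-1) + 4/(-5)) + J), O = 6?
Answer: -2253677/5 ≈ -4.5074e+5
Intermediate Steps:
P = -62/5 (P = -4 - 7*((6/(-1) + 4/(-5)) + 8) = -4 - 7*((6*(-1) + 4*(-1/5)) + 8) = -4 - 7*((-6 - 4/5) + 8) = -4 - 7*(-34/5 + 8) = -4 - 7*6/5 = -4 - 42/5 = -62/5 ≈ -12.400)
(-125584 + (-268*87 + P)) - 301823 = (-125584 + (-268*87 - 62/5)) - 301823 = (-125584 + (-23316 - 62/5)) - 301823 = (-125584 - 116642/5) - 301823 = -744562/5 - 301823 = -2253677/5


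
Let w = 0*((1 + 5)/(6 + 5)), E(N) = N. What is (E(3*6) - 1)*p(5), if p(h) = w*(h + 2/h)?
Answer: 0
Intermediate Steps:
w = 0 (w = 0*(6/11) = 0)
p(h) = 0 (p(h) = 0*(h + 2/h) = 0)
(E(3*6) - 1)*p(5) = (3*6 - 1)*0 = (18 - 1)*0 = 17*0 = 0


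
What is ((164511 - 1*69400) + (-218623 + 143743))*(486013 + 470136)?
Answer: 19343850419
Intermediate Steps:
((164511 - 1*69400) + (-218623 + 143743))*(486013 + 470136) = ((164511 - 69400) - 74880)*956149 = (95111 - 74880)*956149 = 20231*956149 = 19343850419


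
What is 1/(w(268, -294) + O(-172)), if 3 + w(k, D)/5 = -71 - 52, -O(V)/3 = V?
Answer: -1/114 ≈ -0.0087719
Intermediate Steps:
O(V) = -3*V
w(k, D) = -630 (w(k, D) = -15 + 5*(-71 - 52) = -15 + 5*(-123) = -15 - 615 = -630)
1/(w(268, -294) + O(-172)) = 1/(-630 - 3*(-172)) = 1/(-630 + 516) = 1/(-114) = -1/114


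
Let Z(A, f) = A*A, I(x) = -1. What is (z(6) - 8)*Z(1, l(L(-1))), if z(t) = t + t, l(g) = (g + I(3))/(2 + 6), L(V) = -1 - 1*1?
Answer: 4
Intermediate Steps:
L(V) = -2 (L(V) = -1 - 1 = -2)
l(g) = -⅛ + g/8 (l(g) = (g - 1)/(2 + 6) = (-1 + g)/8 = (-1 + g)*(⅛) = -⅛ + g/8)
Z(A, f) = A²
z(t) = 2*t
(z(6) - 8)*Z(1, l(L(-1))) = (2*6 - 8)*1² = (12 - 8)*1 = 4*1 = 4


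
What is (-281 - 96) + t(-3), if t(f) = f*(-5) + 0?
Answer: -362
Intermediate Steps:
t(f) = -5*f (t(f) = -5*f + 0 = -5*f)
(-281 - 96) + t(-3) = (-281 - 96) - 5*(-3) = -377 + 15 = -362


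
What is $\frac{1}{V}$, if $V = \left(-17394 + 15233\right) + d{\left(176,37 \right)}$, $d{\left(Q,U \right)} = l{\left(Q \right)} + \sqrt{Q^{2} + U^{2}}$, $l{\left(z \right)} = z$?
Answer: $- \frac{397}{781576} - \frac{\sqrt{32345}}{3907880} \approx -0.00055397$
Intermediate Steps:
$d{\left(Q,U \right)} = Q + \sqrt{Q^{2} + U^{2}}$
$V = -1985 + \sqrt{32345}$ ($V = \left(-17394 + 15233\right) + \left(176 + \sqrt{176^{2} + 37^{2}}\right) = -2161 + \left(176 + \sqrt{30976 + 1369}\right) = -2161 + \left(176 + \sqrt{32345}\right) = -1985 + \sqrt{32345} \approx -1805.2$)
$\frac{1}{V} = \frac{1}{-1985 + \sqrt{32345}}$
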